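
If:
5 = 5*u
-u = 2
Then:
No Solution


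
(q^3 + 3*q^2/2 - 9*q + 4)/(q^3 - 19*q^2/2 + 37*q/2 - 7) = (q + 4)/(q - 7)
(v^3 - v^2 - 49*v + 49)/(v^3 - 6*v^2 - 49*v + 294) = (v - 1)/(v - 6)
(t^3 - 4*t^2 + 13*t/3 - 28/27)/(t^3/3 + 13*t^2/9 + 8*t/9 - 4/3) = (27*t^3 - 108*t^2 + 117*t - 28)/(3*(3*t^3 + 13*t^2 + 8*t - 12))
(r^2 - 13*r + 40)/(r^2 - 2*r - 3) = (-r^2 + 13*r - 40)/(-r^2 + 2*r + 3)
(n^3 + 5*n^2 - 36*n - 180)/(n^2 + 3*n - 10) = (n^2 - 36)/(n - 2)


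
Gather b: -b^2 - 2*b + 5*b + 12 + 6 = -b^2 + 3*b + 18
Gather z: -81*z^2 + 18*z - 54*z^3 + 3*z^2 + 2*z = -54*z^3 - 78*z^2 + 20*z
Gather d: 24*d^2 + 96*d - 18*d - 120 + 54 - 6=24*d^2 + 78*d - 72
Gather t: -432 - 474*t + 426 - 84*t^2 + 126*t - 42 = -84*t^2 - 348*t - 48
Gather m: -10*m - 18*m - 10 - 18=-28*m - 28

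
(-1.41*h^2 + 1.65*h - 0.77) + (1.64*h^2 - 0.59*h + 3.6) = 0.23*h^2 + 1.06*h + 2.83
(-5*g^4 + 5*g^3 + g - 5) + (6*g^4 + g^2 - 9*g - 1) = g^4 + 5*g^3 + g^2 - 8*g - 6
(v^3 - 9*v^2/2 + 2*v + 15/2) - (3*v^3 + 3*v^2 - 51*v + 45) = -2*v^3 - 15*v^2/2 + 53*v - 75/2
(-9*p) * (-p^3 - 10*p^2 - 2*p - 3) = 9*p^4 + 90*p^3 + 18*p^2 + 27*p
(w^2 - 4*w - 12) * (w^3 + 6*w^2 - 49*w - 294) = w^5 + 2*w^4 - 85*w^3 - 170*w^2 + 1764*w + 3528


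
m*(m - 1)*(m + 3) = m^3 + 2*m^2 - 3*m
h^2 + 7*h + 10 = (h + 2)*(h + 5)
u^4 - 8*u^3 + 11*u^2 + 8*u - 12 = (u - 6)*(u - 2)*(u - 1)*(u + 1)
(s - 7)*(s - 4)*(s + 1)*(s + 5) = s^4 - 5*s^3 - 33*s^2 + 113*s + 140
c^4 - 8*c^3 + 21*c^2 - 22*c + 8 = (c - 4)*(c - 2)*(c - 1)^2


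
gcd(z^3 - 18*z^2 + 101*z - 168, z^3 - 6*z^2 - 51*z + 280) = z - 8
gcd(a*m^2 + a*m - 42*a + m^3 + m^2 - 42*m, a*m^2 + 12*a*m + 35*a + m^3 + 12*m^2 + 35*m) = a*m + 7*a + m^2 + 7*m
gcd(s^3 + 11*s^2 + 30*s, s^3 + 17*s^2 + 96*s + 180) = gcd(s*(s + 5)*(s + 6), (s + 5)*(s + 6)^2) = s^2 + 11*s + 30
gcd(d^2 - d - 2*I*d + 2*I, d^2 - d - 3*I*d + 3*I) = d - 1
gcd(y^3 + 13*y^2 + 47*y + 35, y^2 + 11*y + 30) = y + 5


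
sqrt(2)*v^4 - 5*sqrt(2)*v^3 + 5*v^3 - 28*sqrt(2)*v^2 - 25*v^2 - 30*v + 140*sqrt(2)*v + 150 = (v - 5)*(v - 3*sqrt(2))*(v + 5*sqrt(2))*(sqrt(2)*v + 1)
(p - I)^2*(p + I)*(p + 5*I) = p^4 + 4*I*p^3 + 6*p^2 + 4*I*p + 5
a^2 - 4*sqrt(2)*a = a*(a - 4*sqrt(2))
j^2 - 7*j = j*(j - 7)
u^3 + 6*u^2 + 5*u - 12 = (u - 1)*(u + 3)*(u + 4)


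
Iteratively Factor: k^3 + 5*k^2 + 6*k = (k + 3)*(k^2 + 2*k) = k*(k + 3)*(k + 2)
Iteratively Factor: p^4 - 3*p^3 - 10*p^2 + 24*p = (p - 4)*(p^3 + p^2 - 6*p) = (p - 4)*(p - 2)*(p^2 + 3*p) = (p - 4)*(p - 2)*(p + 3)*(p)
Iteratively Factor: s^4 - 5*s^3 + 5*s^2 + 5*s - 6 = (s - 1)*(s^3 - 4*s^2 + s + 6) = (s - 1)*(s + 1)*(s^2 - 5*s + 6) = (s - 3)*(s - 1)*(s + 1)*(s - 2)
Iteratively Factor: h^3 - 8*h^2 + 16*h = (h - 4)*(h^2 - 4*h) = h*(h - 4)*(h - 4)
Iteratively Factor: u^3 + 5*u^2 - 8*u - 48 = (u + 4)*(u^2 + u - 12) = (u - 3)*(u + 4)*(u + 4)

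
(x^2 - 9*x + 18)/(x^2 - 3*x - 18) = (x - 3)/(x + 3)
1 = 1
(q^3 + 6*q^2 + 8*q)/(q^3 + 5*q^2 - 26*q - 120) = q*(q + 2)/(q^2 + q - 30)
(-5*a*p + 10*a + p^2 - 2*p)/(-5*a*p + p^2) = (p - 2)/p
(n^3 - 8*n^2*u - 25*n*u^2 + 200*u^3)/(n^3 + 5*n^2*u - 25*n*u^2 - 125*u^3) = (n - 8*u)/(n + 5*u)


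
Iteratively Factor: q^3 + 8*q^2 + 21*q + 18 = (q + 2)*(q^2 + 6*q + 9) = (q + 2)*(q + 3)*(q + 3)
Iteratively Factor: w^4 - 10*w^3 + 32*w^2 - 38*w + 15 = (w - 5)*(w^3 - 5*w^2 + 7*w - 3) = (w - 5)*(w - 1)*(w^2 - 4*w + 3) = (w - 5)*(w - 3)*(w - 1)*(w - 1)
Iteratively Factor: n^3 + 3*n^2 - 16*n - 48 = (n + 3)*(n^2 - 16) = (n - 4)*(n + 3)*(n + 4)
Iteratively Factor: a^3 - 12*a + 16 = (a + 4)*(a^2 - 4*a + 4) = (a - 2)*(a + 4)*(a - 2)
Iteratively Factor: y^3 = (y)*(y^2) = y^2*(y)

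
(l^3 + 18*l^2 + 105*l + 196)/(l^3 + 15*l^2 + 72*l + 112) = (l + 7)/(l + 4)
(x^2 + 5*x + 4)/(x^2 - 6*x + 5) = (x^2 + 5*x + 4)/(x^2 - 6*x + 5)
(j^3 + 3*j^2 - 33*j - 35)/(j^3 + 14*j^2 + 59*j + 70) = (j^2 - 4*j - 5)/(j^2 + 7*j + 10)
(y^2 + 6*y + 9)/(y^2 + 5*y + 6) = (y + 3)/(y + 2)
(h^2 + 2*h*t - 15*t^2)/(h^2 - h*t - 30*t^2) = (-h + 3*t)/(-h + 6*t)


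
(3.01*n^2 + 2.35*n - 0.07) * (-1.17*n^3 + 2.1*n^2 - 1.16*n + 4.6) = -3.5217*n^5 + 3.5715*n^4 + 1.5253*n^3 + 10.973*n^2 + 10.8912*n - 0.322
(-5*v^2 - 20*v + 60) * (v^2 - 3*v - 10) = -5*v^4 - 5*v^3 + 170*v^2 + 20*v - 600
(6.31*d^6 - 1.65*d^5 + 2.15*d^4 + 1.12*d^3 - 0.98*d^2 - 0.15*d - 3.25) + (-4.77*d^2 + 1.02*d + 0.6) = 6.31*d^6 - 1.65*d^5 + 2.15*d^4 + 1.12*d^3 - 5.75*d^2 + 0.87*d - 2.65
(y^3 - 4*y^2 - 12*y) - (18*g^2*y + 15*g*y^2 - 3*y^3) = -18*g^2*y - 15*g*y^2 + 4*y^3 - 4*y^2 - 12*y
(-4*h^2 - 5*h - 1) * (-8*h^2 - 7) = 32*h^4 + 40*h^3 + 36*h^2 + 35*h + 7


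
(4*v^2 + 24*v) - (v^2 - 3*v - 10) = 3*v^2 + 27*v + 10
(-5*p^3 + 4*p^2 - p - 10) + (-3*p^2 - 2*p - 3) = -5*p^3 + p^2 - 3*p - 13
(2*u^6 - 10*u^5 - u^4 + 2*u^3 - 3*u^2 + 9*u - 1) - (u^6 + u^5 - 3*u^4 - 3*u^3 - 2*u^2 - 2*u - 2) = u^6 - 11*u^5 + 2*u^4 + 5*u^3 - u^2 + 11*u + 1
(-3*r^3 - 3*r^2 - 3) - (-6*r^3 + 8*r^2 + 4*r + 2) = 3*r^3 - 11*r^2 - 4*r - 5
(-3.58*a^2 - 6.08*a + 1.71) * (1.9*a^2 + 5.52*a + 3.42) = -6.802*a^4 - 31.3136*a^3 - 42.5562*a^2 - 11.3544*a + 5.8482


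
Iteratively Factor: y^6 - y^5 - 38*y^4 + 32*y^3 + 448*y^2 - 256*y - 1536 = (y - 4)*(y^5 + 3*y^4 - 26*y^3 - 72*y^2 + 160*y + 384) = (y - 4)*(y + 2)*(y^4 + y^3 - 28*y^2 - 16*y + 192) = (y - 4)^2*(y + 2)*(y^3 + 5*y^2 - 8*y - 48) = (y - 4)^2*(y - 3)*(y + 2)*(y^2 + 8*y + 16) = (y - 4)^2*(y - 3)*(y + 2)*(y + 4)*(y + 4)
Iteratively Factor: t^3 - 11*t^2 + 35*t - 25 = (t - 5)*(t^2 - 6*t + 5) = (t - 5)^2*(t - 1)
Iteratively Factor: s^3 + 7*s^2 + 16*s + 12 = (s + 2)*(s^2 + 5*s + 6) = (s + 2)*(s + 3)*(s + 2)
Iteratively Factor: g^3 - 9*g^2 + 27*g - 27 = (g - 3)*(g^2 - 6*g + 9) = (g - 3)^2*(g - 3)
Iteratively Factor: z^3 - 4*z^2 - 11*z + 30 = (z - 2)*(z^2 - 2*z - 15) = (z - 2)*(z + 3)*(z - 5)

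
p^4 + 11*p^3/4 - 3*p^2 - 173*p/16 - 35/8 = (p - 2)*(p + 1/2)*(p + 7/4)*(p + 5/2)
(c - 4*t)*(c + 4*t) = c^2 - 16*t^2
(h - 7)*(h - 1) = h^2 - 8*h + 7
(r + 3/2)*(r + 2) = r^2 + 7*r/2 + 3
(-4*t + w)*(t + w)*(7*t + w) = -28*t^3 - 25*t^2*w + 4*t*w^2 + w^3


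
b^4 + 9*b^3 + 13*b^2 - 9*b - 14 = (b - 1)*(b + 1)*(b + 2)*(b + 7)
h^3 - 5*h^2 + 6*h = h*(h - 3)*(h - 2)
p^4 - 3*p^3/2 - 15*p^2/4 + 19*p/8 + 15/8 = (p - 5/2)*(p - 1)*(p + 1/2)*(p + 3/2)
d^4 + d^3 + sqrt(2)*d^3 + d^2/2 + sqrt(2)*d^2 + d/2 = d*(d + 1)*(d + sqrt(2)/2)^2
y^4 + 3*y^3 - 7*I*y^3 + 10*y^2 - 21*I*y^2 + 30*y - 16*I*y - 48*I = (y + 3)*(y - 8*I)*(y - I)*(y + 2*I)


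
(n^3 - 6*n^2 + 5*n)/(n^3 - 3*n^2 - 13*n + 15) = n/(n + 3)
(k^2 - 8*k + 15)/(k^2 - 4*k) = (k^2 - 8*k + 15)/(k*(k - 4))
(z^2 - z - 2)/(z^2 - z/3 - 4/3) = 3*(z - 2)/(3*z - 4)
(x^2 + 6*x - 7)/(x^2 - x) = (x + 7)/x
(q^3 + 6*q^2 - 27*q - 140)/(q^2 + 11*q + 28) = q - 5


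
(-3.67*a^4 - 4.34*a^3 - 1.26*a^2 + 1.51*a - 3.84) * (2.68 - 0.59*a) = 2.1653*a^5 - 7.275*a^4 - 10.8878*a^3 - 4.2677*a^2 + 6.3124*a - 10.2912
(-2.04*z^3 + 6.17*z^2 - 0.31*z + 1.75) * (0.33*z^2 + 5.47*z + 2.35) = -0.6732*z^5 - 9.1227*z^4 + 28.8536*z^3 + 13.3813*z^2 + 8.844*z + 4.1125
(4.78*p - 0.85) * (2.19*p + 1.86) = 10.4682*p^2 + 7.0293*p - 1.581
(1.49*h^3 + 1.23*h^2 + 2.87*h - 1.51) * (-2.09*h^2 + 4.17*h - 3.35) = -3.1141*h^5 + 3.6426*h^4 - 5.8607*h^3 + 11.0033*h^2 - 15.9112*h + 5.0585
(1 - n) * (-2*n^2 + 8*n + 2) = 2*n^3 - 10*n^2 + 6*n + 2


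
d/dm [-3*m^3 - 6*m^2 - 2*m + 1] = -9*m^2 - 12*m - 2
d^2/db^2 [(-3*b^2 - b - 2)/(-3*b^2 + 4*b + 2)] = 6*(15*b^3 + 36*b^2 - 18*b + 16)/(27*b^6 - 108*b^5 + 90*b^4 + 80*b^3 - 60*b^2 - 48*b - 8)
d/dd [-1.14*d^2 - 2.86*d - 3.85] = -2.28*d - 2.86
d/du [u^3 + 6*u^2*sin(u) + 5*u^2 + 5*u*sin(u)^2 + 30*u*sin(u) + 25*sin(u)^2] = 6*u^2*cos(u) + 3*u^2 + 12*u*sin(u) + 5*u*sin(2*u) + 30*u*cos(u) + 10*u + 5*sin(u)^2 + 30*sin(u) + 25*sin(2*u)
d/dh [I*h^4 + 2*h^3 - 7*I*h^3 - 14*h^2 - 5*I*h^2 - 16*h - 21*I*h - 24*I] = 4*I*h^3 + h^2*(6 - 21*I) + h*(-28 - 10*I) - 16 - 21*I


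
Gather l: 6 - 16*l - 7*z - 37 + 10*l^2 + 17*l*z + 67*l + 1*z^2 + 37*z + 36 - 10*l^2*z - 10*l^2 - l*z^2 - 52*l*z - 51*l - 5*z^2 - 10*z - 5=-10*l^2*z + l*(-z^2 - 35*z) - 4*z^2 + 20*z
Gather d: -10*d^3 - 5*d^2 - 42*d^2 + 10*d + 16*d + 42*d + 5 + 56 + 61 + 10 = -10*d^3 - 47*d^2 + 68*d + 132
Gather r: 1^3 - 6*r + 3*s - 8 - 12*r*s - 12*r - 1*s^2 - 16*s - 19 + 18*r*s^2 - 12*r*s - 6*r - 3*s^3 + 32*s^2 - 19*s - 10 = r*(18*s^2 - 24*s - 24) - 3*s^3 + 31*s^2 - 32*s - 36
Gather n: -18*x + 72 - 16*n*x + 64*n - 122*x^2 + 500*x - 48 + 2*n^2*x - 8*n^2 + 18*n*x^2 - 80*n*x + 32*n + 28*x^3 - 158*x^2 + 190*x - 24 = n^2*(2*x - 8) + n*(18*x^2 - 96*x + 96) + 28*x^3 - 280*x^2 + 672*x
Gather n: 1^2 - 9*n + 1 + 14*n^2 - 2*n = 14*n^2 - 11*n + 2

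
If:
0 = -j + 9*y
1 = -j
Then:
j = -1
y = -1/9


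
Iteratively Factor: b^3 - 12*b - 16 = (b + 2)*(b^2 - 2*b - 8) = (b + 2)^2*(b - 4)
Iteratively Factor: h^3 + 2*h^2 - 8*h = (h - 2)*(h^2 + 4*h) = (h - 2)*(h + 4)*(h)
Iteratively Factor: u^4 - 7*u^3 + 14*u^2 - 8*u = (u - 2)*(u^3 - 5*u^2 + 4*u) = u*(u - 2)*(u^2 - 5*u + 4) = u*(u - 2)*(u - 1)*(u - 4)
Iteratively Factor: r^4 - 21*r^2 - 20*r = (r - 5)*(r^3 + 5*r^2 + 4*r) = (r - 5)*(r + 1)*(r^2 + 4*r) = r*(r - 5)*(r + 1)*(r + 4)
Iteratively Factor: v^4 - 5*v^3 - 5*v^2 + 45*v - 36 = (v - 3)*(v^3 - 2*v^2 - 11*v + 12) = (v - 3)*(v + 3)*(v^2 - 5*v + 4) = (v - 4)*(v - 3)*(v + 3)*(v - 1)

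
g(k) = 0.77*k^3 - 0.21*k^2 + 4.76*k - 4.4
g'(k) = 2.31*k^2 - 0.42*k + 4.76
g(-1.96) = -20.33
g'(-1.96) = 14.46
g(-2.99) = -41.09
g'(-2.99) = 26.67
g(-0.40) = -6.39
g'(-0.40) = 5.30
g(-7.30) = -349.88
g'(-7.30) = 130.93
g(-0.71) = -8.16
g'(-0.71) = 6.22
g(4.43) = 79.51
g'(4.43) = 48.23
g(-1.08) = -10.76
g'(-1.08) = 7.91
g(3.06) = 30.26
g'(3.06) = 25.10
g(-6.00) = -206.84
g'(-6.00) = 90.44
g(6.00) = 182.92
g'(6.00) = 85.40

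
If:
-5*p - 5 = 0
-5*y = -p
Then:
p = -1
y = -1/5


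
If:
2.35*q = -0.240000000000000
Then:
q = -0.10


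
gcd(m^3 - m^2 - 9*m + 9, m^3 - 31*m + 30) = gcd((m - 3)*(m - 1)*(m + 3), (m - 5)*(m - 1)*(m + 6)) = m - 1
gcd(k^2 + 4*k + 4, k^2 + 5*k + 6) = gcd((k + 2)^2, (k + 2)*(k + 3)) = k + 2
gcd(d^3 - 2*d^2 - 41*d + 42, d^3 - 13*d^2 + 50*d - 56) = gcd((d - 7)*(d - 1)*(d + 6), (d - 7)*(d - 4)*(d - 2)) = d - 7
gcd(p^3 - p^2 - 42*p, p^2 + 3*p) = p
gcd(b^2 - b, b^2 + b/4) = b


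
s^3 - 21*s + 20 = (s - 4)*(s - 1)*(s + 5)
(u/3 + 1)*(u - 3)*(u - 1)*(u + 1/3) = u^4/3 - 2*u^3/9 - 28*u^2/9 + 2*u + 1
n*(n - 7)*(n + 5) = n^3 - 2*n^2 - 35*n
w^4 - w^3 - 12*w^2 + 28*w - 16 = (w - 2)^2*(w - 1)*(w + 4)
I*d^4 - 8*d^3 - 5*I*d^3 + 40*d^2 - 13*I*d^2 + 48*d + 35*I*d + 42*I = (d - 6)*(d + I)*(d + 7*I)*(I*d + I)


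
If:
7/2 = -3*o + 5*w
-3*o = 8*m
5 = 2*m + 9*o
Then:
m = -5/22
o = 20/33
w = 117/110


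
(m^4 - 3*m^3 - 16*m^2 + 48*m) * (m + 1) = m^5 - 2*m^4 - 19*m^3 + 32*m^2 + 48*m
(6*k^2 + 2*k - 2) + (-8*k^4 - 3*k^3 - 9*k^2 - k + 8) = -8*k^4 - 3*k^3 - 3*k^2 + k + 6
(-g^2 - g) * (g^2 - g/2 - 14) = -g^4 - g^3/2 + 29*g^2/2 + 14*g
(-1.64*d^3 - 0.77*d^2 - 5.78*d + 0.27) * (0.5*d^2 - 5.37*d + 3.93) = -0.82*d^5 + 8.4218*d^4 - 5.2003*d^3 + 28.1475*d^2 - 24.1653*d + 1.0611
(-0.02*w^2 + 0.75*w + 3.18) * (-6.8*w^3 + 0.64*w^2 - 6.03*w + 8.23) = 0.136*w^5 - 5.1128*w^4 - 21.0234*w^3 - 2.6519*w^2 - 13.0029*w + 26.1714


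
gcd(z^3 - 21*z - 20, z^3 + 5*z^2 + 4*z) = z^2 + 5*z + 4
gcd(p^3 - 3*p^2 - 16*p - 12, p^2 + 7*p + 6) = p + 1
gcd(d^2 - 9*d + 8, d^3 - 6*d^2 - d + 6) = d - 1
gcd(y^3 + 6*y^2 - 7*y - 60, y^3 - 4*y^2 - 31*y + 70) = y + 5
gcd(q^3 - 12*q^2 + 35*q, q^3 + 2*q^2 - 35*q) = q^2 - 5*q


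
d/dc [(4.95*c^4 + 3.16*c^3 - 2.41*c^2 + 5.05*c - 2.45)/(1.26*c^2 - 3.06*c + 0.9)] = (12.474*c^5 - 41.4594*c^4 - 1.5192*c^3 + 9.5436*c^2 + 1.836*c - 2.952)/(1.5876*c^4 - 7.7112*c^3 + 11.6316*c^2 - 5.508*c + 0.81)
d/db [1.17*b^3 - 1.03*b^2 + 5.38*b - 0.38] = 3.51*b^2 - 2.06*b + 5.38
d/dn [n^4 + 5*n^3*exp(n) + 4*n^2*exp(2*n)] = n*(5*n^2*exp(n) + 4*n^2 + 8*n*exp(2*n) + 15*n*exp(n) + 8*exp(2*n))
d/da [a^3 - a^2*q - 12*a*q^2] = 3*a^2 - 2*a*q - 12*q^2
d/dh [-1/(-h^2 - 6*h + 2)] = 2*(-h - 3)/(h^2 + 6*h - 2)^2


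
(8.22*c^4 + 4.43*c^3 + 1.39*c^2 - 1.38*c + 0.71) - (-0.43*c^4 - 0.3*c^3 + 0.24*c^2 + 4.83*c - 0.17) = 8.65*c^4 + 4.73*c^3 + 1.15*c^2 - 6.21*c + 0.88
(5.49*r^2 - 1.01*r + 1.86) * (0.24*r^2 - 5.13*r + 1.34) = 1.3176*r^4 - 28.4061*r^3 + 12.9843*r^2 - 10.8952*r + 2.4924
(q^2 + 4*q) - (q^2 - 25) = 4*q + 25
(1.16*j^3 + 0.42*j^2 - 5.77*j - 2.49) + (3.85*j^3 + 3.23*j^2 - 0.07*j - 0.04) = 5.01*j^3 + 3.65*j^2 - 5.84*j - 2.53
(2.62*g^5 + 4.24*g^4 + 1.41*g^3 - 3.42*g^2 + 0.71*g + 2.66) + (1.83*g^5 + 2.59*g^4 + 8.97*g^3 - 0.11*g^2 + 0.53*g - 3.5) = 4.45*g^5 + 6.83*g^4 + 10.38*g^3 - 3.53*g^2 + 1.24*g - 0.84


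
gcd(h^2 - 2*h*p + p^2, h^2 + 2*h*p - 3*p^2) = -h + p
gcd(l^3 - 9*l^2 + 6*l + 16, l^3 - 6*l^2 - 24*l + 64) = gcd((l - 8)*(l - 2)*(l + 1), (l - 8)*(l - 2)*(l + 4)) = l^2 - 10*l + 16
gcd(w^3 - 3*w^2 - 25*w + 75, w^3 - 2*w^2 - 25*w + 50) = w^2 - 25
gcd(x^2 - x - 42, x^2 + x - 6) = 1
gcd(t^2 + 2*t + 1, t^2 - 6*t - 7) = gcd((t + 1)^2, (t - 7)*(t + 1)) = t + 1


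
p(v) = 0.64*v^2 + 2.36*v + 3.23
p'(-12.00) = -13.00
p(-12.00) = 67.07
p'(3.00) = 6.20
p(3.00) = 16.07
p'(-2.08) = -0.30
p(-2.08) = 1.09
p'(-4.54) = -3.45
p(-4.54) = 5.71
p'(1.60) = 4.41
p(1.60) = 8.64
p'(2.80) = 5.94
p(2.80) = 14.86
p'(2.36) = 5.38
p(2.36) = 12.36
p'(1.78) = 4.64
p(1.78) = 9.46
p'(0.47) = 2.96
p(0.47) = 4.48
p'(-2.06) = -0.28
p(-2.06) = 1.08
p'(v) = 1.28*v + 2.36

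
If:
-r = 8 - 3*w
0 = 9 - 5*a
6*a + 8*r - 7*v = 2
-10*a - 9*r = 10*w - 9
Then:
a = 9/5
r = -107/37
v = -2652/1295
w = 63/37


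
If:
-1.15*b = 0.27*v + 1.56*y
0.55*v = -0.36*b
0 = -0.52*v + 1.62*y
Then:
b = 0.00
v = 0.00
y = 0.00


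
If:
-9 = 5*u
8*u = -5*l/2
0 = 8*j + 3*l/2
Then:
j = -27/25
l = 144/25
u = -9/5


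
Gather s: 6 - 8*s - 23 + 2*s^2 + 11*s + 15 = 2*s^2 + 3*s - 2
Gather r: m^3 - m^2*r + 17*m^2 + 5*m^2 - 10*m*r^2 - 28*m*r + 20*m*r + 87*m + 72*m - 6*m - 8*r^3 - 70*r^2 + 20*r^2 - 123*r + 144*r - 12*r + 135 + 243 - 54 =m^3 + 22*m^2 + 153*m - 8*r^3 + r^2*(-10*m - 50) + r*(-m^2 - 8*m + 9) + 324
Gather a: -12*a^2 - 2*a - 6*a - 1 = -12*a^2 - 8*a - 1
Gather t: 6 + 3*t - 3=3*t + 3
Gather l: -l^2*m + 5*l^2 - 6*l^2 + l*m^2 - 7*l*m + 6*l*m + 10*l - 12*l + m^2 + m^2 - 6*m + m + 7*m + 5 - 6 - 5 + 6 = l^2*(-m - 1) + l*(m^2 - m - 2) + 2*m^2 + 2*m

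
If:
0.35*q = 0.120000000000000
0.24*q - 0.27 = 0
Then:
No Solution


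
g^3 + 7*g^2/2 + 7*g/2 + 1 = (g + 1/2)*(g + 1)*(g + 2)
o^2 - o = o*(o - 1)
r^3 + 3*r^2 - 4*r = r*(r - 1)*(r + 4)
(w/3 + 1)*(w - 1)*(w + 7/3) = w^3/3 + 13*w^2/9 + 5*w/9 - 7/3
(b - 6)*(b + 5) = b^2 - b - 30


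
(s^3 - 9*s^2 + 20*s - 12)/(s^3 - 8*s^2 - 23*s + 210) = (s^2 - 3*s + 2)/(s^2 - 2*s - 35)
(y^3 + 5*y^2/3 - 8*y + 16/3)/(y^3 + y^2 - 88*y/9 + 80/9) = 3*(y - 1)/(3*y - 5)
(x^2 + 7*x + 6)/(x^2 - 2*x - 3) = (x + 6)/(x - 3)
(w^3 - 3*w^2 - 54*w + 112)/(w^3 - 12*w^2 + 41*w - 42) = (w^2 - w - 56)/(w^2 - 10*w + 21)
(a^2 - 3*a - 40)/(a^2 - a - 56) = (a + 5)/(a + 7)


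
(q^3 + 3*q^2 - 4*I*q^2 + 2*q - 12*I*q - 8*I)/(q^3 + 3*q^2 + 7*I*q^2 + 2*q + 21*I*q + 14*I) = (q - 4*I)/(q + 7*I)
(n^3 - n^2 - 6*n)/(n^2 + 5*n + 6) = n*(n - 3)/(n + 3)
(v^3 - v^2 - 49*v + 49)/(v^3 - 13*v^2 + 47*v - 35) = (v + 7)/(v - 5)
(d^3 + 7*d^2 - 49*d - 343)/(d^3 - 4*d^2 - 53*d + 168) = (d^2 - 49)/(d^2 - 11*d + 24)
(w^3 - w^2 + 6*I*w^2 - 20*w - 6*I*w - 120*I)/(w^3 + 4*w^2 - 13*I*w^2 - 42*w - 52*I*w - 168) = (w^2 + w*(-5 + 6*I) - 30*I)/(w^2 - 13*I*w - 42)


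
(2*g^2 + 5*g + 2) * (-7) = -14*g^2 - 35*g - 14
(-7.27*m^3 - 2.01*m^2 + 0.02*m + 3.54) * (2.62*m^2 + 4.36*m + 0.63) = -19.0474*m^5 - 36.9634*m^4 - 13.2913*m^3 + 8.0957*m^2 + 15.447*m + 2.2302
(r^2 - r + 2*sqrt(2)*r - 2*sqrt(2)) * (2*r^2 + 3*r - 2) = 2*r^4 + r^3 + 4*sqrt(2)*r^3 - 5*r^2 + 2*sqrt(2)*r^2 - 10*sqrt(2)*r + 2*r + 4*sqrt(2)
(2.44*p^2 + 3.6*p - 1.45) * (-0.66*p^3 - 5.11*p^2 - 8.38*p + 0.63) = -1.6104*p^5 - 14.8444*p^4 - 37.8862*p^3 - 21.2213*p^2 + 14.419*p - 0.9135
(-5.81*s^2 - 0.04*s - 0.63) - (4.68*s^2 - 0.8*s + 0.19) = -10.49*s^2 + 0.76*s - 0.82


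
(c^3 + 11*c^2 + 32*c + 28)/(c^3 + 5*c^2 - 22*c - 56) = (c + 2)/(c - 4)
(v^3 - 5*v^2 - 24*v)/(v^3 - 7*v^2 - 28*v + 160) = v*(v + 3)/(v^2 + v - 20)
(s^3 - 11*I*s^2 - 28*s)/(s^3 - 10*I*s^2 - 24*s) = (s - 7*I)/(s - 6*I)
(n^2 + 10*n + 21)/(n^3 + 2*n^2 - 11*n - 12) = (n^2 + 10*n + 21)/(n^3 + 2*n^2 - 11*n - 12)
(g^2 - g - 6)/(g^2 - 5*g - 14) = (g - 3)/(g - 7)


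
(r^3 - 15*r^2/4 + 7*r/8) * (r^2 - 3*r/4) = r^5 - 9*r^4/2 + 59*r^3/16 - 21*r^2/32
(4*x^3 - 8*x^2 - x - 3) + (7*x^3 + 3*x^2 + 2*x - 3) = 11*x^3 - 5*x^2 + x - 6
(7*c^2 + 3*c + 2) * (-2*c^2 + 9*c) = -14*c^4 + 57*c^3 + 23*c^2 + 18*c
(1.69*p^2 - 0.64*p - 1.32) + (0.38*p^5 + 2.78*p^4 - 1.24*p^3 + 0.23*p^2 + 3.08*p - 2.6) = 0.38*p^5 + 2.78*p^4 - 1.24*p^3 + 1.92*p^2 + 2.44*p - 3.92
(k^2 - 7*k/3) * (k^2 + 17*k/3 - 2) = k^4 + 10*k^3/3 - 137*k^2/9 + 14*k/3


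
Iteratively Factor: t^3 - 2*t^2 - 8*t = (t)*(t^2 - 2*t - 8) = t*(t + 2)*(t - 4)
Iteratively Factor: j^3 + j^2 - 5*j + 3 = (j - 1)*(j^2 + 2*j - 3) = (j - 1)^2*(j + 3)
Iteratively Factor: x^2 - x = (x - 1)*(x)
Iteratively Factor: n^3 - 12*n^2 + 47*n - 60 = (n - 5)*(n^2 - 7*n + 12) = (n - 5)*(n - 3)*(n - 4)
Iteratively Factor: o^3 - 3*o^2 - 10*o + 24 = (o - 2)*(o^2 - o - 12) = (o - 2)*(o + 3)*(o - 4)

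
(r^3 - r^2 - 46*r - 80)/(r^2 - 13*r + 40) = (r^2 + 7*r + 10)/(r - 5)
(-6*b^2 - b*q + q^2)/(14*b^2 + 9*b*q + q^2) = (-3*b + q)/(7*b + q)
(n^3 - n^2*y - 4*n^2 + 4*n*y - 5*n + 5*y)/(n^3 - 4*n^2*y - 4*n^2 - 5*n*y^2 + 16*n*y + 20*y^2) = (n^3 - n^2*y - 4*n^2 + 4*n*y - 5*n + 5*y)/(n^3 - 4*n^2*y - 4*n^2 - 5*n*y^2 + 16*n*y + 20*y^2)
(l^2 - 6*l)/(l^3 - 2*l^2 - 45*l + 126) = l/(l^2 + 4*l - 21)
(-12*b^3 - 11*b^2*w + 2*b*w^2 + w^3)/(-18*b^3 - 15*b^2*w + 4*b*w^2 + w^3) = (4*b + w)/(6*b + w)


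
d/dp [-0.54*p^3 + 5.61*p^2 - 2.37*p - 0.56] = -1.62*p^2 + 11.22*p - 2.37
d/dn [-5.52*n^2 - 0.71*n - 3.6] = -11.04*n - 0.71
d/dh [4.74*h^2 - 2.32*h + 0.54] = 9.48*h - 2.32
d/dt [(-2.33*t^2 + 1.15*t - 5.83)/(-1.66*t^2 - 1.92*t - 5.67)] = (6.3826*t^2 + 7.0666*t - 17.7141)/(2.7556*t^4 + 6.3744*t^3 + 22.5108*t^2 + 21.7728*t + 32.1489)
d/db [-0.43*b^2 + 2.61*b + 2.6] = 2.61 - 0.86*b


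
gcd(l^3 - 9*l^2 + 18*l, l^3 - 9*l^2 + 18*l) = l^3 - 9*l^2 + 18*l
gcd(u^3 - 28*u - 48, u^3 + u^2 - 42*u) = u - 6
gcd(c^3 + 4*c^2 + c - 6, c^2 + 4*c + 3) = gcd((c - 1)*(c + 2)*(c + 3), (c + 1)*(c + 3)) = c + 3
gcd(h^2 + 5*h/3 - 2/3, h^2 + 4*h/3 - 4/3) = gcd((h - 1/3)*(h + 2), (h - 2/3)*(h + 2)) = h + 2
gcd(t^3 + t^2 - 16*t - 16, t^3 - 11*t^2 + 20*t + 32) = t^2 - 3*t - 4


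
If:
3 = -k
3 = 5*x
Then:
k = -3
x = 3/5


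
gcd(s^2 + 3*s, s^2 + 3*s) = s^2 + 3*s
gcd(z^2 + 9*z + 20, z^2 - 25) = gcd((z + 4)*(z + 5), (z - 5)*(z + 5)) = z + 5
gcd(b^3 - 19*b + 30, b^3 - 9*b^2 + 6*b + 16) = b - 2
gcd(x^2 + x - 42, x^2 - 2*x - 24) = x - 6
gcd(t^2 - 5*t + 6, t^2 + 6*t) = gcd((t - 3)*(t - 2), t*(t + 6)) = 1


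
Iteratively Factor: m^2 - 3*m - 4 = (m - 4)*(m + 1)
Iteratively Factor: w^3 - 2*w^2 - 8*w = (w - 4)*(w^2 + 2*w) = w*(w - 4)*(w + 2)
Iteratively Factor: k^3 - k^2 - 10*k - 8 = (k - 4)*(k^2 + 3*k + 2) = (k - 4)*(k + 2)*(k + 1)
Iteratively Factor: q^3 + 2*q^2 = (q + 2)*(q^2) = q*(q + 2)*(q)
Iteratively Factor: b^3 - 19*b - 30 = (b + 3)*(b^2 - 3*b - 10) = (b - 5)*(b + 3)*(b + 2)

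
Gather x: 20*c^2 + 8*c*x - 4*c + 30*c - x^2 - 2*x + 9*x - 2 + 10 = 20*c^2 + 26*c - x^2 + x*(8*c + 7) + 8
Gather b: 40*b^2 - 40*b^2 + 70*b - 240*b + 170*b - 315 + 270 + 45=0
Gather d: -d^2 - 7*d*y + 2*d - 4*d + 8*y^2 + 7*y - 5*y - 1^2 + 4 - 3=-d^2 + d*(-7*y - 2) + 8*y^2 + 2*y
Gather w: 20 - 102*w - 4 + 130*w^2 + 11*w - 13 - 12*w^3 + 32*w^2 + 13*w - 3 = -12*w^3 + 162*w^2 - 78*w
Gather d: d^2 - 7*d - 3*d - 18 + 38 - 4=d^2 - 10*d + 16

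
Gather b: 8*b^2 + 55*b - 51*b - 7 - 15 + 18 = 8*b^2 + 4*b - 4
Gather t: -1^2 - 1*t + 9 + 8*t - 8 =7*t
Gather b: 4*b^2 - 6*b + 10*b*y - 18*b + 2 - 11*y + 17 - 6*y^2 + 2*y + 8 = 4*b^2 + b*(10*y - 24) - 6*y^2 - 9*y + 27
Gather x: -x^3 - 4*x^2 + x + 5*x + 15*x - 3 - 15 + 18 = -x^3 - 4*x^2 + 21*x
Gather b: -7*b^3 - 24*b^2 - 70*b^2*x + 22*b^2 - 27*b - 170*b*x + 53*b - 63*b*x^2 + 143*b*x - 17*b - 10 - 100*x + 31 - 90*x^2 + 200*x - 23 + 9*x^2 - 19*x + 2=-7*b^3 + b^2*(-70*x - 2) + b*(-63*x^2 - 27*x + 9) - 81*x^2 + 81*x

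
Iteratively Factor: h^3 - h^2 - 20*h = (h)*(h^2 - h - 20) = h*(h - 5)*(h + 4)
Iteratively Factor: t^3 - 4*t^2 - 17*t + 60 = (t - 3)*(t^2 - t - 20) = (t - 5)*(t - 3)*(t + 4)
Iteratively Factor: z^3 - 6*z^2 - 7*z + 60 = (z + 3)*(z^2 - 9*z + 20) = (z - 5)*(z + 3)*(z - 4)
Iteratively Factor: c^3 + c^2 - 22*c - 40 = (c + 4)*(c^2 - 3*c - 10) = (c + 2)*(c + 4)*(c - 5)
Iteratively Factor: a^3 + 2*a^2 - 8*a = (a + 4)*(a^2 - 2*a) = a*(a + 4)*(a - 2)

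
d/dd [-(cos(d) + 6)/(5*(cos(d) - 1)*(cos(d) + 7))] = (sin(d)^2 - 12*cos(d) - 44)*sin(d)/(5*(cos(d) - 1)^2*(cos(d) + 7)^2)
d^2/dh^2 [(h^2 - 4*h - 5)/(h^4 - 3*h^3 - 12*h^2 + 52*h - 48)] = 2*(3*h^6 - 21*h^5 - 29*h^4 - 83*h^3 + 1290*h^2 + 28*h - 4580)/(h^10 - 5*h^9 - 33*h^8 + 233*h^7 + 92*h^6 - 3336*h^5 + 6064*h^4 + 10384*h^3 - 48960*h^2 + 62208*h - 27648)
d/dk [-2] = 0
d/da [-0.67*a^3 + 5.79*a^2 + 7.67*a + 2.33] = -2.01*a^2 + 11.58*a + 7.67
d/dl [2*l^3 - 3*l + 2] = 6*l^2 - 3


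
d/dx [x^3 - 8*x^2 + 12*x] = 3*x^2 - 16*x + 12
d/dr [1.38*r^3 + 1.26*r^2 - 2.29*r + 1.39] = 4.14*r^2 + 2.52*r - 2.29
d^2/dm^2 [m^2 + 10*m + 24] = 2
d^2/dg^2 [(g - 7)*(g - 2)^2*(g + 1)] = 12*g^2 - 60*g + 42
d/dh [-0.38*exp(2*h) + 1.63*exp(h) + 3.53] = (1.63 - 0.76*exp(h))*exp(h)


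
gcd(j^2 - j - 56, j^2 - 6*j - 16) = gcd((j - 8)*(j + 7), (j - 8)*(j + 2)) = j - 8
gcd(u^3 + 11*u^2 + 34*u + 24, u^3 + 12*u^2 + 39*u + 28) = u^2 + 5*u + 4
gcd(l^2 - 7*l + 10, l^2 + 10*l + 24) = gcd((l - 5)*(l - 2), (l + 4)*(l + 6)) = 1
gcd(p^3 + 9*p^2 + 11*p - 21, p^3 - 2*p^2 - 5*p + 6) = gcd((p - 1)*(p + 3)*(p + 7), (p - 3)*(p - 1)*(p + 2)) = p - 1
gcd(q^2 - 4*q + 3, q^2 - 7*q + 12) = q - 3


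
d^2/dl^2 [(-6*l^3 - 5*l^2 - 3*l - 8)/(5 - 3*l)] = 4*(27*l^3 - 135*l^2 + 225*l + 121)/(27*l^3 - 135*l^2 + 225*l - 125)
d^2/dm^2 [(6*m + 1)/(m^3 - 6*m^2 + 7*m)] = 2*(18*m^5 - 102*m^4 + 126*m^3 + 129*m^2 - 126*m + 49)/(m^3*(m^6 - 18*m^5 + 129*m^4 - 468*m^3 + 903*m^2 - 882*m + 343))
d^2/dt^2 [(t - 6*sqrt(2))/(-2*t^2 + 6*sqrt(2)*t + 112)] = ((t - 6*sqrt(2))*(2*t - 3*sqrt(2))^2 + 3*(t - 3*sqrt(2))*(-t^2 + 3*sqrt(2)*t + 56))/(-t^2 + 3*sqrt(2)*t + 56)^3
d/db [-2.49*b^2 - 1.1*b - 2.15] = -4.98*b - 1.1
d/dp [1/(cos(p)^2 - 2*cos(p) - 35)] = 2*(cos(p) - 1)*sin(p)/(sin(p)^2 + 2*cos(p) + 34)^2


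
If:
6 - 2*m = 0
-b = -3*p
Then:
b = 3*p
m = 3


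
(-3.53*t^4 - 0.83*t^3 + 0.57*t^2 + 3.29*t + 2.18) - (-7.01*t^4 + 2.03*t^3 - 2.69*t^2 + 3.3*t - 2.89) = 3.48*t^4 - 2.86*t^3 + 3.26*t^2 - 0.00999999999999979*t + 5.07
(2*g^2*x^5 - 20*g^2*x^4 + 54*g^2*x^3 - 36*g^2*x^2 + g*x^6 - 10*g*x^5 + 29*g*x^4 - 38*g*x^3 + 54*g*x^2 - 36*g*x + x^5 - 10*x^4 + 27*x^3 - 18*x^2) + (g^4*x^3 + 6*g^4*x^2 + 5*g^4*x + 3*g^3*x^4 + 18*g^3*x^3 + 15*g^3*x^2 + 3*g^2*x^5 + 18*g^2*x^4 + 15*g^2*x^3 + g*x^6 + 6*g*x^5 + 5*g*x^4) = g^4*x^3 + 6*g^4*x^2 + 5*g^4*x + 3*g^3*x^4 + 18*g^3*x^3 + 15*g^3*x^2 + 5*g^2*x^5 - 2*g^2*x^4 + 69*g^2*x^3 - 36*g^2*x^2 + 2*g*x^6 - 4*g*x^5 + 34*g*x^4 - 38*g*x^3 + 54*g*x^2 - 36*g*x + x^5 - 10*x^4 + 27*x^3 - 18*x^2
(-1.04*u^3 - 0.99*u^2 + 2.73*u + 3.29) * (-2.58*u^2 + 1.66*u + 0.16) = 2.6832*u^5 + 0.8278*u^4 - 8.8532*u^3 - 4.1148*u^2 + 5.8982*u + 0.5264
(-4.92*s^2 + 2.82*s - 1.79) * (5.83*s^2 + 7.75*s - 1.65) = -28.6836*s^4 - 21.6894*s^3 + 19.5373*s^2 - 18.5255*s + 2.9535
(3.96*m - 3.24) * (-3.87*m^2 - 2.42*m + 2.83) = -15.3252*m^3 + 2.9556*m^2 + 19.0476*m - 9.1692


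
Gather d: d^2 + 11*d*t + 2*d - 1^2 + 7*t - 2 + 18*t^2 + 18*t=d^2 + d*(11*t + 2) + 18*t^2 + 25*t - 3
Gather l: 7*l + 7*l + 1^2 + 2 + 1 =14*l + 4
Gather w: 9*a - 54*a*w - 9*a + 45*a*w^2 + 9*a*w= 45*a*w^2 - 45*a*w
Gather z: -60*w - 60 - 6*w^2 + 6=-6*w^2 - 60*w - 54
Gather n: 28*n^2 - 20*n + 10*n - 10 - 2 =28*n^2 - 10*n - 12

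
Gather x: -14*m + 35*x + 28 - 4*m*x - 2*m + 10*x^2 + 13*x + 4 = -16*m + 10*x^2 + x*(48 - 4*m) + 32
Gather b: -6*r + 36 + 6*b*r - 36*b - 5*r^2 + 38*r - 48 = b*(6*r - 36) - 5*r^2 + 32*r - 12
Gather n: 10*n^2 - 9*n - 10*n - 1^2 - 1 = 10*n^2 - 19*n - 2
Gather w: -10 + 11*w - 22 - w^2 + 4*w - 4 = -w^2 + 15*w - 36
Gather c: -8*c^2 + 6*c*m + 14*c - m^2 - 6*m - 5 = -8*c^2 + c*(6*m + 14) - m^2 - 6*m - 5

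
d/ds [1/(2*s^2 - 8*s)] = (2 - s)/(s^2*(s - 4)^2)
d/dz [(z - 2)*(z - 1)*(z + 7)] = 3*z^2 + 8*z - 19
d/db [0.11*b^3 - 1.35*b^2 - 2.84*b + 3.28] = 0.33*b^2 - 2.7*b - 2.84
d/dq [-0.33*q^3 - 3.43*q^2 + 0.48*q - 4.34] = -0.99*q^2 - 6.86*q + 0.48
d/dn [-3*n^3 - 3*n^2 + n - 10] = -9*n^2 - 6*n + 1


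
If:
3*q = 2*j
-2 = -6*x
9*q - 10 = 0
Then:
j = 5/3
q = 10/9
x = 1/3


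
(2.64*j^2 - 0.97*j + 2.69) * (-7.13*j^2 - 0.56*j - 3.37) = -18.8232*j^4 + 5.4377*j^3 - 27.5333*j^2 + 1.7625*j - 9.0653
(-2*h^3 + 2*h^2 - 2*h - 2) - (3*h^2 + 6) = -2*h^3 - h^2 - 2*h - 8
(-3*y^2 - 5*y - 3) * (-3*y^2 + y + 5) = 9*y^4 + 12*y^3 - 11*y^2 - 28*y - 15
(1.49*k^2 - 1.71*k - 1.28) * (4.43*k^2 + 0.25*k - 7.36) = 6.6007*k^4 - 7.2028*k^3 - 17.0643*k^2 + 12.2656*k + 9.4208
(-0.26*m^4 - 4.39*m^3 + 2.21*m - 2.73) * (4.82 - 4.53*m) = 1.1778*m^5 + 18.6335*m^4 - 21.1598*m^3 - 10.0113*m^2 + 23.0191*m - 13.1586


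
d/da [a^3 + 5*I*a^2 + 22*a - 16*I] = 3*a^2 + 10*I*a + 22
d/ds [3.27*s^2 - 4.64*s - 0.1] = 6.54*s - 4.64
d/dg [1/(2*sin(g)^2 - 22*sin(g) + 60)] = (11 - 2*sin(g))*cos(g)/(2*(sin(g)^2 - 11*sin(g) + 30)^2)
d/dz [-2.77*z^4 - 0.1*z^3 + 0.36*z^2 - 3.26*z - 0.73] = -11.08*z^3 - 0.3*z^2 + 0.72*z - 3.26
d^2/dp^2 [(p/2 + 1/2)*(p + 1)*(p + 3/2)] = 3*p + 7/2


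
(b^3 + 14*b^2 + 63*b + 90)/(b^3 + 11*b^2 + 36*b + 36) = (b + 5)/(b + 2)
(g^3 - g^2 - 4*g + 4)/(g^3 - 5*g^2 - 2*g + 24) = (g^2 - 3*g + 2)/(g^2 - 7*g + 12)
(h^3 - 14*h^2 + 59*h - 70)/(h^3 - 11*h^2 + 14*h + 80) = (h^2 - 9*h + 14)/(h^2 - 6*h - 16)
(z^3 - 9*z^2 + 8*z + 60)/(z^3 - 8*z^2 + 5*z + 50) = (z - 6)/(z - 5)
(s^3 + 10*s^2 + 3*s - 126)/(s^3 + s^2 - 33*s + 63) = (s + 6)/(s - 3)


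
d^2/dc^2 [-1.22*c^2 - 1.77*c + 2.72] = -2.44000000000000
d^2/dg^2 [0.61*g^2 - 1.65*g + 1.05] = 1.22000000000000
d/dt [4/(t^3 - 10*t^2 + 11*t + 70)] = 4*(-3*t^2 + 20*t - 11)/(t^3 - 10*t^2 + 11*t + 70)^2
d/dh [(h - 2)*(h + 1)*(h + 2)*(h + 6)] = 4*h^3 + 21*h^2 + 4*h - 28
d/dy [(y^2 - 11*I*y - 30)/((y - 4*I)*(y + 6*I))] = (13*I*y^2 + 108*y - 204*I)/(y^4 + 4*I*y^3 + 44*y^2 + 96*I*y + 576)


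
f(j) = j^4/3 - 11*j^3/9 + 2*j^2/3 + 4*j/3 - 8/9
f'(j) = 4*j^3/3 - 11*j^2/3 + 4*j/3 + 4/3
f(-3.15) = 72.55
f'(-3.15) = -80.92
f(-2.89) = 53.58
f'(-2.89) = -65.33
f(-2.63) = 38.40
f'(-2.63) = -51.79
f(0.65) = -0.02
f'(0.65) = 1.02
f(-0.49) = -1.22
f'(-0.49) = -0.36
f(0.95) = 0.20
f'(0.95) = 0.43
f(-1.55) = 5.12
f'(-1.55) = -14.51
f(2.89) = 2.28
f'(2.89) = 6.75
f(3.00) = 3.11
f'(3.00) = 8.33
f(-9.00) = 3119.11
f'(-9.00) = -1279.67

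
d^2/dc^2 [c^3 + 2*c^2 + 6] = 6*c + 4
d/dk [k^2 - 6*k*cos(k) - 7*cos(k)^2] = 6*k*sin(k) + 2*k + 7*sin(2*k) - 6*cos(k)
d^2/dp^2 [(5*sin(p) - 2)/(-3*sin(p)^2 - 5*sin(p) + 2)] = 3*(15*sin(p)^5 - 49*sin(p)^4 + 20*sin(p)^2 + 8)/((sin(p) + 2)^3*(3*sin(p) - 1)^3)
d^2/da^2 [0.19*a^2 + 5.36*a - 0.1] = 0.380000000000000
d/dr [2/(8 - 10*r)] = 5/(5*r - 4)^2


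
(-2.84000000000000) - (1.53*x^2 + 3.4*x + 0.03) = -1.53*x^2 - 3.4*x - 2.87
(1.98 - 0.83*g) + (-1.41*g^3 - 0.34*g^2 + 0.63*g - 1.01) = -1.41*g^3 - 0.34*g^2 - 0.2*g + 0.97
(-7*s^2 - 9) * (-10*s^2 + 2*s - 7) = 70*s^4 - 14*s^3 + 139*s^2 - 18*s + 63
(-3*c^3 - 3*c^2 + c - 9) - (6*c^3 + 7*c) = -9*c^3 - 3*c^2 - 6*c - 9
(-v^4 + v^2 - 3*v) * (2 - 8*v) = 8*v^5 - 2*v^4 - 8*v^3 + 26*v^2 - 6*v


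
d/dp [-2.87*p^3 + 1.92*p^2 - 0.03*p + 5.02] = -8.61*p^2 + 3.84*p - 0.03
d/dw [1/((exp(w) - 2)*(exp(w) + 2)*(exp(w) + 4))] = (-(exp(w) - 2)*(exp(w) + 2) - (exp(w) - 2)*(exp(w) + 4) - (exp(w) + 2)*(exp(w) + 4))*exp(w)/((exp(w) - 2)^2*(exp(w) + 2)^2*(exp(w) + 4)^2)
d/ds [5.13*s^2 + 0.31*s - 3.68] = 10.26*s + 0.31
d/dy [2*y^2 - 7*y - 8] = 4*y - 7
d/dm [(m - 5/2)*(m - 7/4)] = 2*m - 17/4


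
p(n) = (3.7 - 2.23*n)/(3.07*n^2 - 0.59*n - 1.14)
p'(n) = (0.59 - 6.14*n)*(3.7 - 2.23*n)/(3.07*n^2 - 0.59*n - 1.14)^2 - 2.23/(3.07*n^2 - 0.59*n - 1.14) = (6.8461*n^2 - 22.718*n + 4.7252)/(9.4249*n^4 - 3.6226*n^3 - 6.6515*n^2 + 1.3452*n + 1.2996)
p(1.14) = 0.53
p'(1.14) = -2.59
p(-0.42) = -13.22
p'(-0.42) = 125.85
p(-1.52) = 1.04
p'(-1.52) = 1.17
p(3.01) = -0.12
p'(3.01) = -0.00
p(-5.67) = 0.16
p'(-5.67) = 0.03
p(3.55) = -0.12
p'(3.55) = 0.01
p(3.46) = -0.12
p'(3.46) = 0.01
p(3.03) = -0.12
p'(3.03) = -0.00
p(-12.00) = 0.07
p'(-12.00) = 0.01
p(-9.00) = 0.09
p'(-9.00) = 0.01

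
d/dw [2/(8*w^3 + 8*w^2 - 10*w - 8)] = (-12*w^2 - 8*w + 5)/(4*w^3 + 4*w^2 - 5*w - 4)^2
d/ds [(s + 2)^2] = 2*s + 4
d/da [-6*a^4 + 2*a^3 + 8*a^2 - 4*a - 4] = -24*a^3 + 6*a^2 + 16*a - 4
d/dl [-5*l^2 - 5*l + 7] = -10*l - 5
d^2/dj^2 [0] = 0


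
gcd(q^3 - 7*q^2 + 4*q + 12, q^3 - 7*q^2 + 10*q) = q - 2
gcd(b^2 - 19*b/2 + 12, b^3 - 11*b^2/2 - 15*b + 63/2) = b - 3/2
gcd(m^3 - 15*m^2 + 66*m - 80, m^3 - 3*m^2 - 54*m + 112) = m^2 - 10*m + 16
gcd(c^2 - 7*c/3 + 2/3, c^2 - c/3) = c - 1/3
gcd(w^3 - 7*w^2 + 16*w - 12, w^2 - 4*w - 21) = 1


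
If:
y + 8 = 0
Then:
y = -8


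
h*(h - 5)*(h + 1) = h^3 - 4*h^2 - 5*h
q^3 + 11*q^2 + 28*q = q*(q + 4)*(q + 7)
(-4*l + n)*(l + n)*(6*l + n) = -24*l^3 - 22*l^2*n + 3*l*n^2 + n^3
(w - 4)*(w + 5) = w^2 + w - 20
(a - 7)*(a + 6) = a^2 - a - 42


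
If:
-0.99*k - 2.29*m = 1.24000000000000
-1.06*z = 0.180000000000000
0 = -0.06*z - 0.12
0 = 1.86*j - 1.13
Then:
No Solution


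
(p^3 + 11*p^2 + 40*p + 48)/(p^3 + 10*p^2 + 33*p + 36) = (p + 4)/(p + 3)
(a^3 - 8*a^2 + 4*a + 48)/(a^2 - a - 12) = (a^2 - 4*a - 12)/(a + 3)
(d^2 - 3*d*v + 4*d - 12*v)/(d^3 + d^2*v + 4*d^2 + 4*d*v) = (d - 3*v)/(d*(d + v))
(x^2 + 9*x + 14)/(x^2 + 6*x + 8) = (x + 7)/(x + 4)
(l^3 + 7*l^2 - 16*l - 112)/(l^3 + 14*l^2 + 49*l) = (l^2 - 16)/(l*(l + 7))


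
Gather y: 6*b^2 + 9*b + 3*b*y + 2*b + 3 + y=6*b^2 + 11*b + y*(3*b + 1) + 3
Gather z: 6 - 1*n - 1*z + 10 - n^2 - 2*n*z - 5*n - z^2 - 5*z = -n^2 - 6*n - z^2 + z*(-2*n - 6) + 16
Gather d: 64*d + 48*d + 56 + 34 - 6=112*d + 84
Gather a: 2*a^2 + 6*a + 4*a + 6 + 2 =2*a^2 + 10*a + 8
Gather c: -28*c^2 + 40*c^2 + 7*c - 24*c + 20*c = 12*c^2 + 3*c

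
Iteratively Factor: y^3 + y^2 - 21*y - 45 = (y + 3)*(y^2 - 2*y - 15) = (y + 3)^2*(y - 5)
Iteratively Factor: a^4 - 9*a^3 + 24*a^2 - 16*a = (a - 4)*(a^3 - 5*a^2 + 4*a) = (a - 4)*(a - 1)*(a^2 - 4*a) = (a - 4)^2*(a - 1)*(a)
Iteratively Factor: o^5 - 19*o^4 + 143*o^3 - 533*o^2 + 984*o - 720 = (o - 5)*(o^4 - 14*o^3 + 73*o^2 - 168*o + 144) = (o - 5)*(o - 3)*(o^3 - 11*o^2 + 40*o - 48) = (o - 5)*(o - 4)*(o - 3)*(o^2 - 7*o + 12) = (o - 5)*(o - 4)^2*(o - 3)*(o - 3)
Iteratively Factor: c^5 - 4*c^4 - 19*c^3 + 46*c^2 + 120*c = (c)*(c^4 - 4*c^3 - 19*c^2 + 46*c + 120) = c*(c + 2)*(c^3 - 6*c^2 - 7*c + 60) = c*(c + 2)*(c + 3)*(c^2 - 9*c + 20) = c*(c - 4)*(c + 2)*(c + 3)*(c - 5)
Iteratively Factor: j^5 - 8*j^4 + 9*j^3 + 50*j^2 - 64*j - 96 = (j + 2)*(j^4 - 10*j^3 + 29*j^2 - 8*j - 48) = (j - 3)*(j + 2)*(j^3 - 7*j^2 + 8*j + 16) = (j - 3)*(j + 1)*(j + 2)*(j^2 - 8*j + 16) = (j - 4)*(j - 3)*(j + 1)*(j + 2)*(j - 4)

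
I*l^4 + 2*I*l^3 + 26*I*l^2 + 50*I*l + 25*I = (l + 1)*(l - 5*I)*(l + 5*I)*(I*l + I)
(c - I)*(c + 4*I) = c^2 + 3*I*c + 4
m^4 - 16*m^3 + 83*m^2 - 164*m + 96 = (m - 8)*(m - 4)*(m - 3)*(m - 1)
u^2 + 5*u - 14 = (u - 2)*(u + 7)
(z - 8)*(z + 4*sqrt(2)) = z^2 - 8*z + 4*sqrt(2)*z - 32*sqrt(2)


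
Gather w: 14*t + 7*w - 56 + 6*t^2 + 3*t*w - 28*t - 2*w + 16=6*t^2 - 14*t + w*(3*t + 5) - 40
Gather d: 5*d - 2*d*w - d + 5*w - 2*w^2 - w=d*(4 - 2*w) - 2*w^2 + 4*w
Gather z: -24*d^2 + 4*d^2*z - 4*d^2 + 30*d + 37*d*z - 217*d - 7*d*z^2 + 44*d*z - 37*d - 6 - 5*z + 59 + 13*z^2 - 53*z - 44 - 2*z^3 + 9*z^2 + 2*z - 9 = -28*d^2 - 224*d - 2*z^3 + z^2*(22 - 7*d) + z*(4*d^2 + 81*d - 56)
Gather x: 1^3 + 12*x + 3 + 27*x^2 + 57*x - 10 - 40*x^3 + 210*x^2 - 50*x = -40*x^3 + 237*x^2 + 19*x - 6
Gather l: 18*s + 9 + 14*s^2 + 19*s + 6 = 14*s^2 + 37*s + 15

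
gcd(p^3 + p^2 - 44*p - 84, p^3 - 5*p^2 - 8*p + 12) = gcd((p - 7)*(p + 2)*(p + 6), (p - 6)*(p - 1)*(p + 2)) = p + 2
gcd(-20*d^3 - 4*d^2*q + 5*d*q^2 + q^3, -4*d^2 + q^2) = -4*d^2 + q^2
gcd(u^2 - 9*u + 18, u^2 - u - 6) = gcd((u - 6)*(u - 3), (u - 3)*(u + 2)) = u - 3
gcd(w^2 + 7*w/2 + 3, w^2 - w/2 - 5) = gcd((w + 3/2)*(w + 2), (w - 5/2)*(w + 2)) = w + 2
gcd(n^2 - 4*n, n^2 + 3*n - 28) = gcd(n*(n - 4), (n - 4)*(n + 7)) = n - 4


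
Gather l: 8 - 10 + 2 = 0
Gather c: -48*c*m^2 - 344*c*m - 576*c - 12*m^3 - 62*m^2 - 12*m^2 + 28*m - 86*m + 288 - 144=c*(-48*m^2 - 344*m - 576) - 12*m^3 - 74*m^2 - 58*m + 144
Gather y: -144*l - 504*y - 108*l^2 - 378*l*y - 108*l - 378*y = -108*l^2 - 252*l + y*(-378*l - 882)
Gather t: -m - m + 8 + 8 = 16 - 2*m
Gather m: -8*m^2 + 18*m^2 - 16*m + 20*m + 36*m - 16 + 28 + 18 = 10*m^2 + 40*m + 30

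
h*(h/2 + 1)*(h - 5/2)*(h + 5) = h^4/2 + 9*h^3/4 - 15*h^2/4 - 25*h/2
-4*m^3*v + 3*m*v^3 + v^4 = v*(-m + v)*(2*m + v)^2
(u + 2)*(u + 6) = u^2 + 8*u + 12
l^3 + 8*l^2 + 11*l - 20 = (l - 1)*(l + 4)*(l + 5)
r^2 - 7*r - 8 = (r - 8)*(r + 1)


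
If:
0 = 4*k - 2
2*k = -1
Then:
No Solution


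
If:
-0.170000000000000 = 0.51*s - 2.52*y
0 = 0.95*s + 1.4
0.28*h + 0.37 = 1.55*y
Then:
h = -2.60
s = -1.47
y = -0.23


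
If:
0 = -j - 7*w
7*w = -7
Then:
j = 7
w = -1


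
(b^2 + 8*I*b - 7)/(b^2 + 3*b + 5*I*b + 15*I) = (b^2 + 8*I*b - 7)/(b^2 + b*(3 + 5*I) + 15*I)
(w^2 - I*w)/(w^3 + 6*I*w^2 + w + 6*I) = w/(w^2 + 7*I*w - 6)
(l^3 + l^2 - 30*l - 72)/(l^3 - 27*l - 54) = (l + 4)/(l + 3)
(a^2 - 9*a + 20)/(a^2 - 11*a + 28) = (a - 5)/(a - 7)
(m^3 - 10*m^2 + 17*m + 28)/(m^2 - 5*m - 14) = (m^2 - 3*m - 4)/(m + 2)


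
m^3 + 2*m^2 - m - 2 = (m - 1)*(m + 1)*(m + 2)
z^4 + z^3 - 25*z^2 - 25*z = z*(z - 5)*(z + 1)*(z + 5)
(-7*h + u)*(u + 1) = -7*h*u - 7*h + u^2 + u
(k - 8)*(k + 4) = k^2 - 4*k - 32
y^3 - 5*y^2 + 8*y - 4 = (y - 2)^2*(y - 1)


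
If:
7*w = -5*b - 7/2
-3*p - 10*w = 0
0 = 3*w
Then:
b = -7/10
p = 0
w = 0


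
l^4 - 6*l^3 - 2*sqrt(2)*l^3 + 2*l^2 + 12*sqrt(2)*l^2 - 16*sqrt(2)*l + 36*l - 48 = (l - 4)*(l - 2)*(l - 3*sqrt(2))*(l + sqrt(2))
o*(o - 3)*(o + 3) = o^3 - 9*o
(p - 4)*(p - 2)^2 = p^3 - 8*p^2 + 20*p - 16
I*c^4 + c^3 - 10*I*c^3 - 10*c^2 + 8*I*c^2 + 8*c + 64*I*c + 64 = (c - 8)*(c - 4)*(c + 2)*(I*c + 1)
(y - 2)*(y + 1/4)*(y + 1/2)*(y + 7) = y^4 + 23*y^3/4 - 81*y^2/8 - 79*y/8 - 7/4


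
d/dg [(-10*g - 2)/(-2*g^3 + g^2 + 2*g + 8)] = 2*(10*g^3 - 5*g^2 - 10*g + 2*(5*g + 1)*(-3*g^2 + g + 1) - 40)/(-2*g^3 + g^2 + 2*g + 8)^2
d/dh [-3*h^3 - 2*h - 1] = -9*h^2 - 2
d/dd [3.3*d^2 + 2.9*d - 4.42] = 6.6*d + 2.9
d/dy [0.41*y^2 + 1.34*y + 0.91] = 0.82*y + 1.34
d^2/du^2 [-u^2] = -2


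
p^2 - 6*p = p*(p - 6)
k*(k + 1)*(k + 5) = k^3 + 6*k^2 + 5*k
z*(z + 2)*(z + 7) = z^3 + 9*z^2 + 14*z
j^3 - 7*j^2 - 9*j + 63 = (j - 7)*(j - 3)*(j + 3)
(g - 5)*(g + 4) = g^2 - g - 20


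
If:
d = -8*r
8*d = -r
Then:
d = 0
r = 0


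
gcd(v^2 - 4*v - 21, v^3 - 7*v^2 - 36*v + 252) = v - 7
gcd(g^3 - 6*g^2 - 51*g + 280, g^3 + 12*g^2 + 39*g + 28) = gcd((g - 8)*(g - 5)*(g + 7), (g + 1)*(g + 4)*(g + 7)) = g + 7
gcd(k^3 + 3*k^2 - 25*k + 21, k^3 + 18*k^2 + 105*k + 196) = k + 7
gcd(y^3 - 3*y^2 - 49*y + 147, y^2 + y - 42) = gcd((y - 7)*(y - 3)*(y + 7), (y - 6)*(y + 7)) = y + 7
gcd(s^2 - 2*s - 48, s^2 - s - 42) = s + 6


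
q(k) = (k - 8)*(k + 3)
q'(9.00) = 13.00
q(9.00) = 12.00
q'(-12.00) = -29.00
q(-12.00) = 180.00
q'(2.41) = -0.18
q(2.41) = -30.24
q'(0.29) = -4.42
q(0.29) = -25.37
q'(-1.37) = -7.74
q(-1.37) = -15.27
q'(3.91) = 2.82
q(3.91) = -28.26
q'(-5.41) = -15.82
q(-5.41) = 32.32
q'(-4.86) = -14.72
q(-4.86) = 23.92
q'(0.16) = -4.68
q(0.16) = -24.77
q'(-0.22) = -5.44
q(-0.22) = -22.85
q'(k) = 2*k - 5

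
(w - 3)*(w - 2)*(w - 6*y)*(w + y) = w^4 - 5*w^3*y - 5*w^3 - 6*w^2*y^2 + 25*w^2*y + 6*w^2 + 30*w*y^2 - 30*w*y - 36*y^2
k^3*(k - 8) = k^4 - 8*k^3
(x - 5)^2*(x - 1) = x^3 - 11*x^2 + 35*x - 25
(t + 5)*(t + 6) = t^2 + 11*t + 30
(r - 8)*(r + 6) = r^2 - 2*r - 48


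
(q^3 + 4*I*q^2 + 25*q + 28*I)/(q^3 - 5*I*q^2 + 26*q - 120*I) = (q^2 + 8*I*q - 7)/(q^2 - I*q + 30)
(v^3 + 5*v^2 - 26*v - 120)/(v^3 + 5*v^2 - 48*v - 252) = (v^2 - v - 20)/(v^2 - v - 42)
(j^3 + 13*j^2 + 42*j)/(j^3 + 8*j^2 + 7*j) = (j + 6)/(j + 1)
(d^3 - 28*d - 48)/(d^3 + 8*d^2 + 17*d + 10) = (d^2 - 2*d - 24)/(d^2 + 6*d + 5)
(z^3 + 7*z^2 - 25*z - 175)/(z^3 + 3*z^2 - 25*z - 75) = (z + 7)/(z + 3)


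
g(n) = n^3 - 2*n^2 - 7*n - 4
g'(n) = 3*n^2 - 4*n - 7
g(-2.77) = -21.21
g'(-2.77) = 27.10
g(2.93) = -16.53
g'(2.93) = 7.03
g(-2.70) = -19.36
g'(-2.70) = 25.67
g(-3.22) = -35.58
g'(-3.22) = 36.99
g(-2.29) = -10.47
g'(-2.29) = 17.89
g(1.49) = -15.56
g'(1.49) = -6.30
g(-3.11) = -31.65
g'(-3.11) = 34.46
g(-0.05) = -3.66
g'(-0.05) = -6.79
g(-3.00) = -28.00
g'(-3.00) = 32.00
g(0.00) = -4.00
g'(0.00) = -7.00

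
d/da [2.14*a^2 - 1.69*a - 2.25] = 4.28*a - 1.69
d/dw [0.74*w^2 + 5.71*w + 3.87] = 1.48*w + 5.71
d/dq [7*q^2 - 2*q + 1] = 14*q - 2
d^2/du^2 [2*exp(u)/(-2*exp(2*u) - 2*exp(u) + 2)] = (-exp(4*u) + exp(3*u) - 6*exp(2*u) - exp(u) - 1)*exp(u)/(exp(6*u) + 3*exp(5*u) - 5*exp(3*u) + 3*exp(u) - 1)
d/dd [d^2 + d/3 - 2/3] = 2*d + 1/3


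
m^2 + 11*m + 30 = (m + 5)*(m + 6)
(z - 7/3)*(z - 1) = z^2 - 10*z/3 + 7/3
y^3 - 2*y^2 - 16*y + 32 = (y - 4)*(y - 2)*(y + 4)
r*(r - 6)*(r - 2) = r^3 - 8*r^2 + 12*r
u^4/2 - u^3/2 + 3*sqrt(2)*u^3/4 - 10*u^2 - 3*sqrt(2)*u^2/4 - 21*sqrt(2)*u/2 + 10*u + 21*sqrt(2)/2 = (u/2 + sqrt(2)/2)*(u - 1)*(u - 3*sqrt(2))*(u + 7*sqrt(2)/2)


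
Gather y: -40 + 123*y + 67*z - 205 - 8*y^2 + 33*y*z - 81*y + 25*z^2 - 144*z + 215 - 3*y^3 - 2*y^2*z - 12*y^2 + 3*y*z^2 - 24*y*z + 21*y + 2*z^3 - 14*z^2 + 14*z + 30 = -3*y^3 + y^2*(-2*z - 20) + y*(3*z^2 + 9*z + 63) + 2*z^3 + 11*z^2 - 63*z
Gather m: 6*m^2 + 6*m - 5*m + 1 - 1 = 6*m^2 + m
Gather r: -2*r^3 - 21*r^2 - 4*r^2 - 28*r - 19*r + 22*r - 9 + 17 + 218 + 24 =-2*r^3 - 25*r^2 - 25*r + 250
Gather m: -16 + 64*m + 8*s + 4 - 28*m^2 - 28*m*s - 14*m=-28*m^2 + m*(50 - 28*s) + 8*s - 12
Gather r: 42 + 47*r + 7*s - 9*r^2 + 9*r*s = -9*r^2 + r*(9*s + 47) + 7*s + 42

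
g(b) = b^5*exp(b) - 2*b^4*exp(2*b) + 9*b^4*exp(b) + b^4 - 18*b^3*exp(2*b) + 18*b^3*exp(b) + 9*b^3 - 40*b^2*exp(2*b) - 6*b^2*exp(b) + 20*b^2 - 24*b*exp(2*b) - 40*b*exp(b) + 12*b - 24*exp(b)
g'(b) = b^5*exp(b) - 4*b^4*exp(2*b) + 14*b^4*exp(b) - 44*b^3*exp(2*b) + 54*b^3*exp(b) + 4*b^3 - 134*b^2*exp(2*b) + 48*b^2*exp(b) + 27*b^2 - 128*b*exp(2*b) - 52*b*exp(b) + 40*b - 24*exp(2*b) - 64*exp(b) + 12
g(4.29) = -15229387.26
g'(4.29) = -41082811.33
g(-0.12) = -16.46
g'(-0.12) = -51.37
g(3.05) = -474303.96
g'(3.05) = -1382746.84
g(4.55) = -30573645.69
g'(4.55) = -81442425.06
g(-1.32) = 1.22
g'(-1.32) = -2.23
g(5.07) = -120255605.76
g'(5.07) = -313298343.67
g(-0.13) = -15.96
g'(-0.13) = -49.75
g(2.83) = -248384.11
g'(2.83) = -736711.00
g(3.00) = -409855.32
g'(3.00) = -1199434.78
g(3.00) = -409855.32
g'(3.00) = -1199434.78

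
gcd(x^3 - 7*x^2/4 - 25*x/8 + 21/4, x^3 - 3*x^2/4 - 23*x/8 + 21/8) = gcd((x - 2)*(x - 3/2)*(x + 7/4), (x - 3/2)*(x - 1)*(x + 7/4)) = x^2 + x/4 - 21/8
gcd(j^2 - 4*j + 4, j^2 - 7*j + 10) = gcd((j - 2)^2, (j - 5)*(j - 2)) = j - 2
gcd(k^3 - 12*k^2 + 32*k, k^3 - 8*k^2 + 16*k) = k^2 - 4*k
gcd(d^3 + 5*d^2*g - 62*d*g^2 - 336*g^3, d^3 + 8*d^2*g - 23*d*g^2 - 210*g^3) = d^2 + 13*d*g + 42*g^2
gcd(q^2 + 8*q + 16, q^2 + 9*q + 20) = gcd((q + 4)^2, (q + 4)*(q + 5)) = q + 4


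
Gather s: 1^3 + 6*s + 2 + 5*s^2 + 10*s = 5*s^2 + 16*s + 3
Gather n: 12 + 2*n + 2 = 2*n + 14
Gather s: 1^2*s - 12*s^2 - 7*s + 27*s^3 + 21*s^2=27*s^3 + 9*s^2 - 6*s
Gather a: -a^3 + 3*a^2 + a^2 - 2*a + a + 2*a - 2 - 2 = -a^3 + 4*a^2 + a - 4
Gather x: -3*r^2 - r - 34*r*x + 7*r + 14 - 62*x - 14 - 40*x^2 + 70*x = -3*r^2 + 6*r - 40*x^2 + x*(8 - 34*r)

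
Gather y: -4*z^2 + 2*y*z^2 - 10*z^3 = 2*y*z^2 - 10*z^3 - 4*z^2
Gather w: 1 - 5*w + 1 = 2 - 5*w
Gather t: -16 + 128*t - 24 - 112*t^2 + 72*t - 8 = -112*t^2 + 200*t - 48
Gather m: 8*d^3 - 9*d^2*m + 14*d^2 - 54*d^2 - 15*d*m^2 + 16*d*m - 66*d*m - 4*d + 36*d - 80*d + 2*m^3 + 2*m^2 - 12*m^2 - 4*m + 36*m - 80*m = 8*d^3 - 40*d^2 - 48*d + 2*m^3 + m^2*(-15*d - 10) + m*(-9*d^2 - 50*d - 48)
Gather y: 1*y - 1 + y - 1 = 2*y - 2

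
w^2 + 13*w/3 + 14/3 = (w + 2)*(w + 7/3)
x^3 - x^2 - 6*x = x*(x - 3)*(x + 2)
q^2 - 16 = (q - 4)*(q + 4)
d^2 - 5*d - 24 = (d - 8)*(d + 3)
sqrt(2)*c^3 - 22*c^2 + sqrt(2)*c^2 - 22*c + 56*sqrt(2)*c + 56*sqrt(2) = (c - 7*sqrt(2))*(c - 4*sqrt(2))*(sqrt(2)*c + sqrt(2))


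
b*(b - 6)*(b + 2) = b^3 - 4*b^2 - 12*b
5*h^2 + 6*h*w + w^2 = (h + w)*(5*h + w)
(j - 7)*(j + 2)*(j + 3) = j^3 - 2*j^2 - 29*j - 42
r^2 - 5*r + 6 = (r - 3)*(r - 2)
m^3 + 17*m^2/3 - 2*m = m*(m - 1/3)*(m + 6)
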